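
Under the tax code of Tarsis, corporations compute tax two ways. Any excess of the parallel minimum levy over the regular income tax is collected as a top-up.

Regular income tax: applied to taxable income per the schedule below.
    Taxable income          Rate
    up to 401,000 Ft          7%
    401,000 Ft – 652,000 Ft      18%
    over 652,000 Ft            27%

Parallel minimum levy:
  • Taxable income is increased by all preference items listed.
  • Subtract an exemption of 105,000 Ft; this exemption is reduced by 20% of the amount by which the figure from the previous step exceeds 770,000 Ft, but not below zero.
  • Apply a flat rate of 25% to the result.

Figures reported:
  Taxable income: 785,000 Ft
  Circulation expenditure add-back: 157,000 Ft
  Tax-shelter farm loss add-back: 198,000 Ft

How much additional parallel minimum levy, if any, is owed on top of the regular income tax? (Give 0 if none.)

Parallel minimum levy:
  Adjusted income: 785,000 Ft + 157,000 Ft + 198,000 Ft = 1,140,000 Ft
  Exemption: 105,000 Ft − 20% × (1,140,000 Ft − 770,000 Ft) = 105,000 Ft − 74,000 Ft = 31,000 Ft
  Base: 1,140,000 Ft − 31,000 Ft = 1,109,000 Ft
  1,109,000 Ft × 25% = 277,250 Ft

Regular income tax:
  401,000 Ft × 7% = 28,070 Ft
  251,000 Ft × 18% = 45,180 Ft
  133,000 Ft × 27% = 35,910 Ft
  → 109,160 Ft

Excess of parallel minimum levy over regular income tax: 277,250 Ft − 109,160 Ft = 168,090 Ft.

168,090 Ft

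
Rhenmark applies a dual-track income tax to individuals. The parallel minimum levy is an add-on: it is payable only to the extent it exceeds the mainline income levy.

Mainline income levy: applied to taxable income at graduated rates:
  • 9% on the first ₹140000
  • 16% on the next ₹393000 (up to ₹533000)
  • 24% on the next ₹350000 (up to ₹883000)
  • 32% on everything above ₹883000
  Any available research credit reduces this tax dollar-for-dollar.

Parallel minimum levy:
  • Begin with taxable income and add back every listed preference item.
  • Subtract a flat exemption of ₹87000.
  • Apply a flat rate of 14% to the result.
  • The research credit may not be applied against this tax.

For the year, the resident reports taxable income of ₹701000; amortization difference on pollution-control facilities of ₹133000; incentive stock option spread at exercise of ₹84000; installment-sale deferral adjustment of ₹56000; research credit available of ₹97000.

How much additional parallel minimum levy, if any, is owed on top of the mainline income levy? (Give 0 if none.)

Mainline income levy:
  ₹140000 × 9% = ₹12600
  ₹393000 × 16% = ₹62880
  ₹168000 × 24% = ₹40320
  → ₹115800
  Less research credit ₹97000 → ₹18800

Parallel minimum levy:
  Adjusted income: ₹701000 + ₹133000 + ₹84000 + ₹56000 = ₹974000
  Less exemption ₹87000 → base ₹887000
  ₹887000 × 14% = ₹124180

Excess of parallel minimum levy over mainline income levy: ₹124180 − ₹18800 = ₹105380.

₹105380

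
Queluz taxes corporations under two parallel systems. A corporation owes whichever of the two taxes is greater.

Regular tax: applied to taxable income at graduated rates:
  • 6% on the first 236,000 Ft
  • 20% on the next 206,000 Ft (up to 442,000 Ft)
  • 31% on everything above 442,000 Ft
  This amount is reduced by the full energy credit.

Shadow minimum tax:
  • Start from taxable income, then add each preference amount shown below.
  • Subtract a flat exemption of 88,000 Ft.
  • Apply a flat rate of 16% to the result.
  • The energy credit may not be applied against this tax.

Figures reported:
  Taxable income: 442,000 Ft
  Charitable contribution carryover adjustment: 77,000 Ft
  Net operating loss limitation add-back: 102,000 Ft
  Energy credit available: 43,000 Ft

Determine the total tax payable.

85,280 Ft

Regular tax:
  236,000 Ft × 6% = 14,160 Ft
  206,000 Ft × 20% = 41,200 Ft
  → 55,360 Ft
  Less energy credit 43,000 Ft → 12,360 Ft

Shadow minimum tax:
  Adjusted income: 442,000 Ft + 77,000 Ft + 102,000 Ft = 621,000 Ft
  Less exemption 88,000 Ft → base 533,000 Ft
  533,000 Ft × 16% = 85,280 Ft

85,280 Ft > 12,360 Ft, so the shadow minimum tax is the binding amount.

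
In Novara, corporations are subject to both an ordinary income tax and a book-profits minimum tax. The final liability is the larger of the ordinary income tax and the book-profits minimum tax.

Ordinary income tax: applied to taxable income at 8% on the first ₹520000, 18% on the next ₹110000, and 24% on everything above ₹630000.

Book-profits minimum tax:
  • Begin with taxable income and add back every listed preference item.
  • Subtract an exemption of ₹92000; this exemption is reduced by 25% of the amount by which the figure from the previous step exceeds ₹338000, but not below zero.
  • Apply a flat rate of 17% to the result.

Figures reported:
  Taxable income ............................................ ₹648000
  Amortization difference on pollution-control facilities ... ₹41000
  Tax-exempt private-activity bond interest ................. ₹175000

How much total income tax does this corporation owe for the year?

₹146880

Ordinary income tax:
  ₹520000 × 8% = ₹41600
  ₹110000 × 18% = ₹19800
  ₹18000 × 24% = ₹4320
  → ₹65720

Book-profits minimum tax:
  Adjusted income: ₹648000 + ₹41000 + ₹175000 = ₹864000
  Exemption: 25% × (₹864000 − ₹338000) = ₹131500 ≥ ₹92000, so the exemption is fully phased out
  Base: ₹864000 − ₹0 = ₹864000
  ₹864000 × 17% = ₹146880

₹146880 > ₹65720, so the book-profits minimum tax is the binding amount.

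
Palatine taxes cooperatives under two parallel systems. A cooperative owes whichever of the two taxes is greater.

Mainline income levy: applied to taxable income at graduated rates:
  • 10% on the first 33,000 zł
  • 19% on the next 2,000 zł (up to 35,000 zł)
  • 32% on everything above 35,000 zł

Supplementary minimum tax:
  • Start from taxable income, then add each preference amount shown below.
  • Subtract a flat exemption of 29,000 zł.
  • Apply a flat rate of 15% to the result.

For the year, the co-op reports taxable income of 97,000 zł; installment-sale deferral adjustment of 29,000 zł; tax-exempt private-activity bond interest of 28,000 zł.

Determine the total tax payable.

23,520 zł

Supplementary minimum tax:
  Adjusted income: 97,000 zł + 29,000 zł + 28,000 zł = 154,000 zł
  Less exemption 29,000 zł → base 125,000 zł
  125,000 zł × 15% = 18,750 zł

Mainline income levy:
  33,000 zł × 10% = 3,300 zł
  2,000 zł × 19% = 380 zł
  62,000 zł × 32% = 19,840 zł
  → 23,520 zł

23,520 zł > 18,750 zł, so the mainline income levy governs.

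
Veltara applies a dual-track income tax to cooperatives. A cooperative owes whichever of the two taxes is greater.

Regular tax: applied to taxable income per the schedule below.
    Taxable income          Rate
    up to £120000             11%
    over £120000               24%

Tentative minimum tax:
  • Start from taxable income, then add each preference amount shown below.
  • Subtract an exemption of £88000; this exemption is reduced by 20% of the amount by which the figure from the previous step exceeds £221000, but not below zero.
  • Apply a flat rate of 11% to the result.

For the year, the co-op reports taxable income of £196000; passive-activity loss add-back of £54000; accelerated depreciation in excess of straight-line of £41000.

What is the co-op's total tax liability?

£31440

Tentative minimum tax:
  Adjusted income: £196000 + £54000 + £41000 = £291000
  Exemption: £88000 − 20% × (£291000 − £221000) = £88000 − £14000 = £74000
  Base: £291000 − £74000 = £217000
  £217000 × 11% = £23870

Regular tax:
  £120000 × 11% = £13200
  £76000 × 24% = £18240
  → £31440

£31440 > £23870, so the regular tax governs.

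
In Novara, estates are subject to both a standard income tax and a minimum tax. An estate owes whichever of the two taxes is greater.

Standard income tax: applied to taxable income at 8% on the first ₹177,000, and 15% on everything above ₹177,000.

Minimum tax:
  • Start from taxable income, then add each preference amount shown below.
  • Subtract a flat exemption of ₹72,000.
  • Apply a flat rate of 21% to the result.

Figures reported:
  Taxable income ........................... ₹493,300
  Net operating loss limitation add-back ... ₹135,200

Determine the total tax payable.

Minimum tax:
  Adjusted income: ₹493,300 + ₹135,200 = ₹628,500
  Less exemption ₹72,000 → base ₹556,500
  ₹556,500 × 21% = ₹116,865

Standard income tax:
  ₹177,000 × 8% = ₹14,160
  ₹316,300 × 15% = ₹47,445
  → ₹61,605

₹116,865 > ₹61,605, so the minimum tax is the binding amount.

₹116,865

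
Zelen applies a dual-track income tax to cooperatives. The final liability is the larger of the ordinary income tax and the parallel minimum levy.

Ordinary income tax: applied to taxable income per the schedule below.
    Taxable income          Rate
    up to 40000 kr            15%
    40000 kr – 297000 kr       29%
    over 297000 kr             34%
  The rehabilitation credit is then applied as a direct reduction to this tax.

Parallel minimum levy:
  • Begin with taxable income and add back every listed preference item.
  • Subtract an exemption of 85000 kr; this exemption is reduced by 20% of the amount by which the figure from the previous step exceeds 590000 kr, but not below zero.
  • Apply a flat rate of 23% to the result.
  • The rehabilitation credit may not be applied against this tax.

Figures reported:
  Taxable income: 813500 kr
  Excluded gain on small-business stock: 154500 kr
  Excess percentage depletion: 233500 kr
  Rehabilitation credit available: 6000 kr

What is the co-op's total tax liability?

276345 kr

Parallel minimum levy:
  Adjusted income: 813500 kr + 154500 kr + 233500 kr = 1201500 kr
  Exemption: 20% × (1201500 kr − 590000 kr) = 122300 kr ≥ 85000 kr, so the exemption is fully phased out
  Base: 1201500 kr − 0 kr = 1201500 kr
  1201500 kr × 23% = 276345 kr

Ordinary income tax:
  40000 kr × 15% = 6000 kr
  257000 kr × 29% = 74530 kr
  516500 kr × 34% = 175610 kr
  → 256140 kr
  Less rehabilitation credit 6000 kr → 250140 kr

276345 kr > 250140 kr, so the parallel minimum levy is the binding amount.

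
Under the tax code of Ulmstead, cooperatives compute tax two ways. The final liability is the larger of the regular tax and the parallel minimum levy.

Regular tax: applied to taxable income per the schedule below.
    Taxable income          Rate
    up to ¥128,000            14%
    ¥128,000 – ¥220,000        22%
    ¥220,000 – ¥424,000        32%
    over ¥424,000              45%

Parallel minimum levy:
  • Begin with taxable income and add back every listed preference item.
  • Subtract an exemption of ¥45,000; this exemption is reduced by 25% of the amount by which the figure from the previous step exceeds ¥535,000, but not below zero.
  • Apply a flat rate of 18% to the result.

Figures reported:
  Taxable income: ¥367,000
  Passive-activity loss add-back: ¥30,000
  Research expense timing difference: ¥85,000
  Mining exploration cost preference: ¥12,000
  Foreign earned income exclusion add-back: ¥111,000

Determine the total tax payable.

Regular tax:
  ¥128,000 × 14% = ¥17,920
  ¥92,000 × 22% = ¥20,240
  ¥147,000 × 32% = ¥47,040
  → ¥85,200

Parallel minimum levy:
  Adjusted income: ¥367,000 + ¥30,000 + ¥85,000 + ¥12,000 + ¥111,000 = ¥605,000
  Exemption: ¥45,000 − 25% × (¥605,000 − ¥535,000) = ¥45,000 − ¥17,500 = ¥27,500
  Base: ¥605,000 − ¥27,500 = ¥577,500
  ¥577,500 × 18% = ¥103,950

¥103,950 > ¥85,200, so the parallel minimum levy is the binding amount.

¥103,950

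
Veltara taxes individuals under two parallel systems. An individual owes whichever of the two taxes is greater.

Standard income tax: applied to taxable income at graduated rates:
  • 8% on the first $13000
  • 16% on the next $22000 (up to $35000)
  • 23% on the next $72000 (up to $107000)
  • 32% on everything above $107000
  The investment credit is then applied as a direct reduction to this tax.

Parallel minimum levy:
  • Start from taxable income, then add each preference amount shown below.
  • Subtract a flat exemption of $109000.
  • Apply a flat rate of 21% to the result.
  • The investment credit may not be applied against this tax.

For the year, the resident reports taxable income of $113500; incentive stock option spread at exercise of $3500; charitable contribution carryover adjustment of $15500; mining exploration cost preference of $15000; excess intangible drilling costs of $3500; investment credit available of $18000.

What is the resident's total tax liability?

Standard income tax:
  $13000 × 8% = $1040
  $22000 × 16% = $3520
  $72000 × 23% = $16560
  $6500 × 32% = $2080
  → $23200
  Less investment credit $18000 → $5200

Parallel minimum levy:
  Adjusted income: $113500 + $3500 + $15500 + $15000 + $3500 = $151000
  Less exemption $109000 → base $42000
  $42000 × 21% = $8820

$8820 > $5200, so the parallel minimum levy is the binding amount.

$8820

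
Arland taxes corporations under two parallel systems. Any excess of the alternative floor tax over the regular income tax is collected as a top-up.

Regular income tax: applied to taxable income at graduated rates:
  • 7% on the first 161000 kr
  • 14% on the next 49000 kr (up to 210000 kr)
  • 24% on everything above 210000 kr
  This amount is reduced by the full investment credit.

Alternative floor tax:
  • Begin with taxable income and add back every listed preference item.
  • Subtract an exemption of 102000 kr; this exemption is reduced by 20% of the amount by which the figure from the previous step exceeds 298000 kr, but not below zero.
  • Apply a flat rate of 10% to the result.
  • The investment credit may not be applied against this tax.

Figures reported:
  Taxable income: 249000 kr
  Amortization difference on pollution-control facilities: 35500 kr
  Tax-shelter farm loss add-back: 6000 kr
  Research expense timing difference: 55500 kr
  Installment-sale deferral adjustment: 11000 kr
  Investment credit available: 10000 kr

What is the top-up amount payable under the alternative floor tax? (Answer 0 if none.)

Regular income tax:
  161000 kr × 7% = 11270 kr
  49000 kr × 14% = 6860 kr
  39000 kr × 24% = 9360 kr
  → 27490 kr
  Less investment credit 10000 kr → 17490 kr

Alternative floor tax:
  Adjusted income: 249000 kr + 35500 kr + 6000 kr + 55500 kr + 11000 kr = 357000 kr
  Exemption: 102000 kr − 20% × (357000 kr − 298000 kr) = 102000 kr − 11800 kr = 90200 kr
  Base: 357000 kr − 90200 kr = 266800 kr
  266800 kr × 10% = 26680 kr

Excess of alternative floor tax over regular income tax: 26680 kr − 17490 kr = 9190 kr.

9190 kr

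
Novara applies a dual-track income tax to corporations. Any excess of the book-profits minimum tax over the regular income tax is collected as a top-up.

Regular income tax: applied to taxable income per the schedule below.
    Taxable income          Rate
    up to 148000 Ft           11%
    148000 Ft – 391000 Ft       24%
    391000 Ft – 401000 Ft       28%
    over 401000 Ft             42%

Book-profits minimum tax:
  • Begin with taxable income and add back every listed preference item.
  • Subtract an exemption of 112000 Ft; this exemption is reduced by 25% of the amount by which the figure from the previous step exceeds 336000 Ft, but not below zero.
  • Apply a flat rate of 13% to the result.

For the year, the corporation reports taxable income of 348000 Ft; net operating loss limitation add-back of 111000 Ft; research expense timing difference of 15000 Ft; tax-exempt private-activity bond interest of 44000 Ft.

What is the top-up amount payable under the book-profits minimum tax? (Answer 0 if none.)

0 Ft

Book-profits minimum tax:
  Adjusted income: 348000 Ft + 111000 Ft + 15000 Ft + 44000 Ft = 518000 Ft
  Exemption: 112000 Ft − 25% × (518000 Ft − 336000 Ft) = 112000 Ft − 45500 Ft = 66500 Ft
  Base: 518000 Ft − 66500 Ft = 451500 Ft
  451500 Ft × 13% = 58695 Ft

Regular income tax:
  148000 Ft × 11% = 16280 Ft
  200000 Ft × 24% = 48000 Ft
  → 64280 Ft

58695 Ft ≤ 64280 Ft, so no add-on is due.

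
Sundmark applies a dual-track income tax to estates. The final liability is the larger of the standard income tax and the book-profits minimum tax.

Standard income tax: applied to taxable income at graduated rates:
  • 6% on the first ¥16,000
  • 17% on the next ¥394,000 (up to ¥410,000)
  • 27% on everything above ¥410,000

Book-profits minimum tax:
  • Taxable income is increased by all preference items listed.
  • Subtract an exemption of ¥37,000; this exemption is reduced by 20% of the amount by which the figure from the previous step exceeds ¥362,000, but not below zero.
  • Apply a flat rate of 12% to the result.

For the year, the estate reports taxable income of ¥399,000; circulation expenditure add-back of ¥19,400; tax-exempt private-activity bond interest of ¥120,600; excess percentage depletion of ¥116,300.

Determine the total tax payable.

¥78,636

Book-profits minimum tax:
  Adjusted income: ¥399,000 + ¥19,400 + ¥120,600 + ¥116,300 = ¥655,300
  Exemption: 20% × (¥655,300 − ¥362,000) = ¥58,660 ≥ ¥37,000, so the exemption is fully phased out
  Base: ¥655,300 − ¥0 = ¥655,300
  ¥655,300 × 12% = ¥78,636

Standard income tax:
  ¥16,000 × 6% = ¥960
  ¥383,000 × 17% = ¥65,110
  → ¥66,070

¥78,636 > ¥66,070, so the book-profits minimum tax is the binding amount.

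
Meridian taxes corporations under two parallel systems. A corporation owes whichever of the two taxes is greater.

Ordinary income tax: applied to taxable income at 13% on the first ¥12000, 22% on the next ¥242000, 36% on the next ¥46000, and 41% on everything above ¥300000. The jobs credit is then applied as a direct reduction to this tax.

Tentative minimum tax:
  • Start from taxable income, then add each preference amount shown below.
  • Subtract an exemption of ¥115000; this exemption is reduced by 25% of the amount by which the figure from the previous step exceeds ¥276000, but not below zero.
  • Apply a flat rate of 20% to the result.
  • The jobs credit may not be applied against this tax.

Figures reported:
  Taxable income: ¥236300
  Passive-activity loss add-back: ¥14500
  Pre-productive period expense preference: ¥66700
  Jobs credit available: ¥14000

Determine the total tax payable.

Tentative minimum tax:
  Adjusted income: ¥236300 + ¥14500 + ¥66700 = ¥317500
  Exemption: ¥115000 − 25% × (¥317500 − ¥276000) = ¥115000 − ¥10375 = ¥104625
  Base: ¥317500 − ¥104625 = ¥212875
  ¥212875 × 20% = ¥42575

Ordinary income tax:
  ¥12000 × 13% = ¥1560
  ¥224300 × 22% = ¥49346
  → ¥50906
  Less jobs credit ¥14000 → ¥36906

¥42575 > ¥36906, so the tentative minimum tax is the binding amount.

¥42575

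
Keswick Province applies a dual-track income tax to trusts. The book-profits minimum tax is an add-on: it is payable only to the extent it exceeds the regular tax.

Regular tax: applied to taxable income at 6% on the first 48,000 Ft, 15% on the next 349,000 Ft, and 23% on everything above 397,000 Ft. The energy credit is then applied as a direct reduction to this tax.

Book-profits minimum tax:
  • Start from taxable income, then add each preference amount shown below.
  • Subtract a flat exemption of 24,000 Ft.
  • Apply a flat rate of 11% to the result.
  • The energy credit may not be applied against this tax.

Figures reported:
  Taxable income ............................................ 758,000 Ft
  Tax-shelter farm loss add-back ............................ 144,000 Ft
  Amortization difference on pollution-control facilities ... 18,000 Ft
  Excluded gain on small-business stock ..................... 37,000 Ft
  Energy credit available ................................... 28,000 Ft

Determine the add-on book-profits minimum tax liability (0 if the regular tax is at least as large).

Book-profits minimum tax:
  Adjusted income: 758,000 Ft + 144,000 Ft + 18,000 Ft + 37,000 Ft = 957,000 Ft
  Less exemption 24,000 Ft → base 933,000 Ft
  933,000 Ft × 11% = 102,630 Ft

Regular tax:
  48,000 Ft × 6% = 2,880 Ft
  349,000 Ft × 15% = 52,350 Ft
  361,000 Ft × 23% = 83,030 Ft
  → 138,260 Ft
  Less energy credit 28,000 Ft → 110,260 Ft

102,630 Ft ≤ 110,260 Ft, so no add-on is due.

0 Ft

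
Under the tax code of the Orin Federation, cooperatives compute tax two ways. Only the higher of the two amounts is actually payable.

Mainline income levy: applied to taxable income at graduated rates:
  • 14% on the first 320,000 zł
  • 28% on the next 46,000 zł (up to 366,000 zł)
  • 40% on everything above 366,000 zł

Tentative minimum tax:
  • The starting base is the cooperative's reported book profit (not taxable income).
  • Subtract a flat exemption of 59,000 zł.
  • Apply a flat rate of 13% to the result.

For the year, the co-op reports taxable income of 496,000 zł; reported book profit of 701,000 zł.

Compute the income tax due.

Mainline income levy:
  320,000 zł × 14% = 44,800 zł
  46,000 zł × 28% = 12,880 zł
  130,000 zł × 40% = 52,000 zł
  → 109,680 zł

Tentative minimum tax:
  Base (reported book profit): 701,000 zł
  Less exemption 59,000 zł → base 642,000 zł
  642,000 zł × 13% = 83,460 zł

109,680 zł > 83,460 zł, so the mainline income levy governs.

109,680 zł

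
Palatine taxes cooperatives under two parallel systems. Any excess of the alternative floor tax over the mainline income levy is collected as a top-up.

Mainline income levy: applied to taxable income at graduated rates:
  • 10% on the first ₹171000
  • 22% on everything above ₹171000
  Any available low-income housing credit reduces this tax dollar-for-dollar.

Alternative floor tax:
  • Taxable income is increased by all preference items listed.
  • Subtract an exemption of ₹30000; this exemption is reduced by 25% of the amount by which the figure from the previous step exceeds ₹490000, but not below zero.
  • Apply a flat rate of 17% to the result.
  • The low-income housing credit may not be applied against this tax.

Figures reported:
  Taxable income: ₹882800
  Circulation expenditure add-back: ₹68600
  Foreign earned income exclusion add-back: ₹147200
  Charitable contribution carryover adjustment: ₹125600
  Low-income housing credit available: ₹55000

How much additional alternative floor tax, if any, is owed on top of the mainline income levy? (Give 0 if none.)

Mainline income levy:
  ₹171000 × 10% = ₹17100
  ₹711800 × 22% = ₹156596
  → ₹173696
  Less low-income housing credit ₹55000 → ₹118696

Alternative floor tax:
  Adjusted income: ₹882800 + ₹68600 + ₹147200 + ₹125600 = ₹1224200
  Exemption: 25% × (₹1224200 − ₹490000) = ₹183550 ≥ ₹30000, so the exemption is fully phased out
  Base: ₹1224200 − ₹0 = ₹1224200
  ₹1224200 × 17% = ₹208114

Excess of alternative floor tax over mainline income levy: ₹208114 − ₹118696 = ₹89418.

₹89418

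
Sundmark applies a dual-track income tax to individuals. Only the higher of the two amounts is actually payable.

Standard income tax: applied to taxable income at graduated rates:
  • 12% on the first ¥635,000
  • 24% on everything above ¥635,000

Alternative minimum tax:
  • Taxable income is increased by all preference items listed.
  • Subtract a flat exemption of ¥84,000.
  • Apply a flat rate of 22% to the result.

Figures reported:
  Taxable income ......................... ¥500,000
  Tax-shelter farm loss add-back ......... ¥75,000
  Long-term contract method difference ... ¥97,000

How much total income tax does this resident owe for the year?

Standard income tax:
  ¥500,000 × 12% = ¥60,000

Alternative minimum tax:
  Adjusted income: ¥500,000 + ¥75,000 + ¥97,000 = ¥672,000
  Less exemption ¥84,000 → base ¥588,000
  ¥588,000 × 22% = ¥129,360

¥129,360 > ¥60,000, so the alternative minimum tax is the binding amount.

¥129,360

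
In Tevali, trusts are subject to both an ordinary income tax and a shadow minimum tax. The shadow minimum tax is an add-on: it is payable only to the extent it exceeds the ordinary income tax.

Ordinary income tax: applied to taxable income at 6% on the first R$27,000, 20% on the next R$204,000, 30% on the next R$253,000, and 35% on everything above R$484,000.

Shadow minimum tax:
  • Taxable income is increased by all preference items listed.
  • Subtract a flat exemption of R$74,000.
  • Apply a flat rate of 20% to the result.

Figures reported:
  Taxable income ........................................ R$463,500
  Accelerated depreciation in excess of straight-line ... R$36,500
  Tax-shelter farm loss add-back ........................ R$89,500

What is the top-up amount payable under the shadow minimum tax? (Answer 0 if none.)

Shadow minimum tax:
  Adjusted income: R$463,500 + R$36,500 + R$89,500 = R$589,500
  Less exemption R$74,000 → base R$515,500
  R$515,500 × 20% = R$103,100

Ordinary income tax:
  R$27,000 × 6% = R$1,620
  R$204,000 × 20% = R$40,800
  R$232,500 × 30% = R$69,750
  → R$112,170

R$103,100 ≤ R$112,170, so no add-on is due.

R$0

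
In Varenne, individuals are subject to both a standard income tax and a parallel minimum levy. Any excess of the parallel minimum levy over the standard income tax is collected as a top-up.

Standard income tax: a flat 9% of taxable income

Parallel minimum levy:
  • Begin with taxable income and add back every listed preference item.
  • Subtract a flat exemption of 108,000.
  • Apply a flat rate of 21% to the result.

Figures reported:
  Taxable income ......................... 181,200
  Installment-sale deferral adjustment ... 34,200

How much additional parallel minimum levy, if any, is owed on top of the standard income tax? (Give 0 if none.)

6,246

Standard income tax:
  181,200 × 9% = 16,308

Parallel minimum levy:
  Adjusted income: 181,200 + 34,200 = 215,400
  Less exemption 108,000 → base 107,400
  107,400 × 21% = 22,554

Excess of parallel minimum levy over standard income tax: 22,554 − 16,308 = 6,246.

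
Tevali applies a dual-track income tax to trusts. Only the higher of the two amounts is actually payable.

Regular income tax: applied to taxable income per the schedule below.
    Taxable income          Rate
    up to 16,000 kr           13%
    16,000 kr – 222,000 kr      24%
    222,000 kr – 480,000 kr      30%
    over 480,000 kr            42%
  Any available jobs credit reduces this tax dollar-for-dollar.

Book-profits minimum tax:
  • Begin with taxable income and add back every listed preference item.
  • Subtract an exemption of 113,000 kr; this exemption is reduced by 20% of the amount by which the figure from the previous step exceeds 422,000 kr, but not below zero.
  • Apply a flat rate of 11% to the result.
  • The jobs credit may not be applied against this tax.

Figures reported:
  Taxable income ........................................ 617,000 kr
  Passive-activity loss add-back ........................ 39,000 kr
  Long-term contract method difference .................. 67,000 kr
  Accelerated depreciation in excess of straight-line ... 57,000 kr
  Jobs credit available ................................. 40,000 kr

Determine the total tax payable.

146,460 kr

Regular income tax:
  16,000 kr × 13% = 2,080 kr
  206,000 kr × 24% = 49,440 kr
  258,000 kr × 30% = 77,400 kr
  137,000 kr × 42% = 57,540 kr
  → 186,460 kr
  Less jobs credit 40,000 kr → 146,460 kr

Book-profits minimum tax:
  Adjusted income: 617,000 kr + 39,000 kr + 67,000 kr + 57,000 kr = 780,000 kr
  Exemption: 113,000 kr − 20% × (780,000 kr − 422,000 kr) = 113,000 kr − 71,600 kr = 41,400 kr
  Base: 780,000 kr − 41,400 kr = 738,600 kr
  738,600 kr × 11% = 81,246 kr

146,460 kr > 81,246 kr, so the regular income tax governs.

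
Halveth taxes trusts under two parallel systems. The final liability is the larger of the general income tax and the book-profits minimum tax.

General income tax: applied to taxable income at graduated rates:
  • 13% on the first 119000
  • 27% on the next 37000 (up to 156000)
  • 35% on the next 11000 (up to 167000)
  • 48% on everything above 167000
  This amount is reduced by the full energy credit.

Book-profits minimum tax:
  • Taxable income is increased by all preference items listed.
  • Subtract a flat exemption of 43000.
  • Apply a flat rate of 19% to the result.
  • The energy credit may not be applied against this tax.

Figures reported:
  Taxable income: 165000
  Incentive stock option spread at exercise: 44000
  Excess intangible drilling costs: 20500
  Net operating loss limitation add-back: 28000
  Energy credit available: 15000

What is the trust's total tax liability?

40755

General income tax:
  119000 × 13% = 15470
  37000 × 27% = 9990
  9000 × 35% = 3150
  → 28610
  Less energy credit 15000 → 13610

Book-profits minimum tax:
  Adjusted income: 165000 + 44000 + 20500 + 28000 = 257500
  Less exemption 43000 → base 214500
  214500 × 19% = 40755

40755 > 13610, so the book-profits minimum tax is the binding amount.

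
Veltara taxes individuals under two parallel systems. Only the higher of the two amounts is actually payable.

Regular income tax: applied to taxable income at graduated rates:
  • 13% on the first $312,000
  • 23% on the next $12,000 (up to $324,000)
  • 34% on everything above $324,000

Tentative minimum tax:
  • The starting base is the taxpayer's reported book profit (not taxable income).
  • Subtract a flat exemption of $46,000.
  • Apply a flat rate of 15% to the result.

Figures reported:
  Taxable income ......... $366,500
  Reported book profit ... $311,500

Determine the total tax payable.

$57,770

Regular income tax:
  $312,000 × 13% = $40,560
  $12,000 × 23% = $2,760
  $42,500 × 34% = $14,450
  → $57,770

Tentative minimum tax:
  Base (reported book profit): $311,500
  Less exemption $46,000 → base $265,500
  $265,500 × 15% = $39,825

$57,770 > $39,825, so the regular income tax governs.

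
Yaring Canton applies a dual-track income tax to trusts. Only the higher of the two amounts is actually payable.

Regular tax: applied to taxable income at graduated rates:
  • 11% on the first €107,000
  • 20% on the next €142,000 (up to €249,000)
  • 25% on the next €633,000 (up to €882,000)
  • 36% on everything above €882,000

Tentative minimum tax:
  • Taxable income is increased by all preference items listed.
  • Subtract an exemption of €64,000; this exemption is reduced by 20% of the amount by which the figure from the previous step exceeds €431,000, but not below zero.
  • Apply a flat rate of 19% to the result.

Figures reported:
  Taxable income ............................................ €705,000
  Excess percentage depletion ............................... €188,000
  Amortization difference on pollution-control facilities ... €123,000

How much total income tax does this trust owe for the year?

€193,040

Tentative minimum tax:
  Adjusted income: €705,000 + €188,000 + €123,000 = €1,016,000
  Exemption: 20% × (€1,016,000 − €431,000) = €117,000 ≥ €64,000, so the exemption is fully phased out
  Base: €1,016,000 − €0 = €1,016,000
  €1,016,000 × 19% = €193,040

Regular tax:
  €107,000 × 11% = €11,770
  €142,000 × 20% = €28,400
  €456,000 × 25% = €114,000
  → €154,170

€193,040 > €154,170, so the tentative minimum tax is the binding amount.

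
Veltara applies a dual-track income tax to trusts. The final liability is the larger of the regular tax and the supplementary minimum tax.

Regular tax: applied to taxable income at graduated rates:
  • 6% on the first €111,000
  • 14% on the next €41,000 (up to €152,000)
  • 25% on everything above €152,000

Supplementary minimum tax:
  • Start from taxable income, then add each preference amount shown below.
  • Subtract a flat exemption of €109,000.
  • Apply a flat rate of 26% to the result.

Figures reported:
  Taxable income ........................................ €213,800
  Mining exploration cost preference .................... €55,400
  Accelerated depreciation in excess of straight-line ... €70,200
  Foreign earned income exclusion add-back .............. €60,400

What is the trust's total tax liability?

Regular tax:
  €111,000 × 6% = €6,660
  €41,000 × 14% = €5,740
  €61,800 × 25% = €15,450
  → €27,850

Supplementary minimum tax:
  Adjusted income: €213,800 + €55,400 + €70,200 + €60,400 = €399,800
  Less exemption €109,000 → base €290,800
  €290,800 × 26% = €75,608

€75,608 > €27,850, so the supplementary minimum tax is the binding amount.

€75,608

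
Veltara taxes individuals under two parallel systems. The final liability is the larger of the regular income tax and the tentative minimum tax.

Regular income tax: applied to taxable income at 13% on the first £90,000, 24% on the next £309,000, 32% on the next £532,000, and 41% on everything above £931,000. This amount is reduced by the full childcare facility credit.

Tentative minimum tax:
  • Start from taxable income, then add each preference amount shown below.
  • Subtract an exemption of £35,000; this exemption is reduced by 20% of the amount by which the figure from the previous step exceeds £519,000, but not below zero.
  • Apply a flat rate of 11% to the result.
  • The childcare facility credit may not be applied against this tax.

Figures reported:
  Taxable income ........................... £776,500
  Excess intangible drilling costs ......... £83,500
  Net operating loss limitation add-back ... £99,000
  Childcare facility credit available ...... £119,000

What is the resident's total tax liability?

Regular income tax:
  £90,000 × 13% = £11,700
  £309,000 × 24% = £74,160
  £377,500 × 32% = £120,800
  → £206,660
  Less childcare facility credit £119,000 → £87,660

Tentative minimum tax:
  Adjusted income: £776,500 + £83,500 + £99,000 = £959,000
  Exemption: 20% × (£959,000 − £519,000) = £88,000 ≥ £35,000, so the exemption is fully phased out
  Base: £959,000 − £0 = £959,000
  £959,000 × 11% = £105,490

£105,490 > £87,660, so the tentative minimum tax is the binding amount.

£105,490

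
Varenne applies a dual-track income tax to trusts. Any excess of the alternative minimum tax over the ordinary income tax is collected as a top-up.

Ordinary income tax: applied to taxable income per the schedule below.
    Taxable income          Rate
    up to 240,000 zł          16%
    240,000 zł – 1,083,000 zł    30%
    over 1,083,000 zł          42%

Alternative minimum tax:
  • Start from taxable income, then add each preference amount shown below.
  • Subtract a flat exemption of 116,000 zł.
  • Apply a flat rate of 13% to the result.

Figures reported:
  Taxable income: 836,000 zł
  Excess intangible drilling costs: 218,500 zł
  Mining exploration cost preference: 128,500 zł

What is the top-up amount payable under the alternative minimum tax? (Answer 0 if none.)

0 zł

Alternative minimum tax:
  Adjusted income: 836,000 zł + 218,500 zł + 128,500 zł = 1,183,000 zł
  Less exemption 116,000 zł → base 1,067,000 zł
  1,067,000 zł × 13% = 138,710 zł

Ordinary income tax:
  240,000 zł × 16% = 38,400 zł
  596,000 zł × 30% = 178,800 zł
  → 217,200 zł

138,710 zł ≤ 217,200 zł, so no add-on is due.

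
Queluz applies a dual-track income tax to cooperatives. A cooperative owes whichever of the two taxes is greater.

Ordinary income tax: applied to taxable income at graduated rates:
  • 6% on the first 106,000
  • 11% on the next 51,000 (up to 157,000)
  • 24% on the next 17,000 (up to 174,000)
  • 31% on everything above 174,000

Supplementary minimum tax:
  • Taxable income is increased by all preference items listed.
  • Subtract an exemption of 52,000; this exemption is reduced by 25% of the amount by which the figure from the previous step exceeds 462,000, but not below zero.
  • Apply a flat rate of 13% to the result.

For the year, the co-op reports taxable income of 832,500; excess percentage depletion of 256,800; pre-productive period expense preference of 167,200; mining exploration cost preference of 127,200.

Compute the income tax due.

Ordinary income tax:
  106,000 × 6% = 6,360
  51,000 × 11% = 5,610
  17,000 × 24% = 4,080
  658,500 × 31% = 204,135
  → 220,185

Supplementary minimum tax:
  Adjusted income: 832,500 + 256,800 + 167,200 + 127,200 = 1,383,700
  Exemption: 25% × (1,383,700 − 462,000) = 230,425 ≥ 52,000, so the exemption is fully phased out
  Base: 1,383,700 − 0 = 1,383,700
  1,383,700 × 13% = 179,881

220,185 > 179,881, so the ordinary income tax governs.

220,185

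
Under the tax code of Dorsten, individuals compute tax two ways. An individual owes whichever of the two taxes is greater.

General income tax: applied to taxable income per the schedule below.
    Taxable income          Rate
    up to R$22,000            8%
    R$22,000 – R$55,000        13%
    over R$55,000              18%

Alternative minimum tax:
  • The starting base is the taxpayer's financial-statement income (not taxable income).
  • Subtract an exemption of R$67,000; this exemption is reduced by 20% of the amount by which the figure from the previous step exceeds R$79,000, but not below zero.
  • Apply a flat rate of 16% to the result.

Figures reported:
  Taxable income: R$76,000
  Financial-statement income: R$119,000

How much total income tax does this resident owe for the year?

General income tax:
  R$22,000 × 8% = R$1,760
  R$33,000 × 13% = R$4,290
  R$21,000 × 18% = R$3,780
  → R$9,830

Alternative minimum tax:
  Base (financial-statement income): R$119,000
  Exemption: R$67,000 − 20% × (R$119,000 − R$79,000) = R$67,000 − R$8,000 = R$59,000
  Base: R$119,000 − R$59,000 = R$60,000
  R$60,000 × 16% = R$9,600

R$9,830 > R$9,600, so the general income tax governs.

R$9,830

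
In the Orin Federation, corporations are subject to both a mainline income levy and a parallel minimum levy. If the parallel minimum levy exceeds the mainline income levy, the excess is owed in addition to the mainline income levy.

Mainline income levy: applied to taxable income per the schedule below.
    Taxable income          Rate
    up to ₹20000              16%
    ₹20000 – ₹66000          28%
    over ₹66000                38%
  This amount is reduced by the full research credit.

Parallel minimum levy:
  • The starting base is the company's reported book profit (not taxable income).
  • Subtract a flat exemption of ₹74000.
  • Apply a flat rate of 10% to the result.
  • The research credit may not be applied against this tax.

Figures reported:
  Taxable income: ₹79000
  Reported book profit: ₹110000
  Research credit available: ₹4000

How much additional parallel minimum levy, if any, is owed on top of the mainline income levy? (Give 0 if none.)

₹0

Parallel minimum levy:
  Base (reported book profit): ₹110000
  Less exemption ₹74000 → base ₹36000
  ₹36000 × 10% = ₹3600

Mainline income levy:
  ₹20000 × 16% = ₹3200
  ₹46000 × 28% = ₹12880
  ₹13000 × 38% = ₹4940
  → ₹21020
  Less research credit ₹4000 → ₹17020

₹3600 ≤ ₹17020, so no add-on is due.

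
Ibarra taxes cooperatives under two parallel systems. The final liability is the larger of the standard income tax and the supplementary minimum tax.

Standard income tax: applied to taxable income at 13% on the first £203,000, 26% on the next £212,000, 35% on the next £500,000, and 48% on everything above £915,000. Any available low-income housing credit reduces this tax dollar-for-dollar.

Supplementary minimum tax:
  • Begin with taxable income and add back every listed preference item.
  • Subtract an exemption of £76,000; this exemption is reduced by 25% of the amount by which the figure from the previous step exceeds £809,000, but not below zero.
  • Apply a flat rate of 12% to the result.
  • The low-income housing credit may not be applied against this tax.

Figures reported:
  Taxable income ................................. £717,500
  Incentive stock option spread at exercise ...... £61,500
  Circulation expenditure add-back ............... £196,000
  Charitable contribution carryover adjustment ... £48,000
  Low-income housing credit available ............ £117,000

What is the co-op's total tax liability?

Supplementary minimum tax:
  Adjusted income: £717,500 + £61,500 + £196,000 + £48,000 = £1,023,000
  Exemption: £76,000 − 25% × (£1,023,000 − £809,000) = £76,000 − £53,500 = £22,500
  Base: £1,023,000 − £22,500 = £1,000,500
  £1,000,500 × 12% = £120,060

Standard income tax:
  £203,000 × 13% = £26,390
  £212,000 × 26% = £55,120
  £302,500 × 35% = £105,875
  → £187,385
  Less low-income housing credit £117,000 → £70,385

£120,060 > £70,385, so the supplementary minimum tax is the binding amount.

£120,060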